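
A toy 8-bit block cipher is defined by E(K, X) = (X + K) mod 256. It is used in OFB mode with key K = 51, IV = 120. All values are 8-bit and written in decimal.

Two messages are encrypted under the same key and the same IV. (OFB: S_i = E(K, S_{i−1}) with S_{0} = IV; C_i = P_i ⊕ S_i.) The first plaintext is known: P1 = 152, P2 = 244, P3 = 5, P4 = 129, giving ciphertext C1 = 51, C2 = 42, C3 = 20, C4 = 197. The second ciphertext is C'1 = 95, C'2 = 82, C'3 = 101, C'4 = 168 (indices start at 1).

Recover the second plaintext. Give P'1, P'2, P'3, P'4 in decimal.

P'1 = 244, P'2 = 140, P'3 = 116, P'4 = 236

In OFB with a reused IV, both messages share the same keystream S_i, so C_i ⊕ C'_i = P_i ⊕ P'_i and thus P'_i = P_i ⊕ C_i ⊕ C'_i.
P'1: 152 ⊕ 51 ⊕ 95 = 244.
P'2: 244 ⊕ 42 ⊕ 82 = 140.
P'3: 5 ⊕ 20 ⊕ 101 = 116.
P'4: 129 ⊕ 197 ⊕ 168 = 236.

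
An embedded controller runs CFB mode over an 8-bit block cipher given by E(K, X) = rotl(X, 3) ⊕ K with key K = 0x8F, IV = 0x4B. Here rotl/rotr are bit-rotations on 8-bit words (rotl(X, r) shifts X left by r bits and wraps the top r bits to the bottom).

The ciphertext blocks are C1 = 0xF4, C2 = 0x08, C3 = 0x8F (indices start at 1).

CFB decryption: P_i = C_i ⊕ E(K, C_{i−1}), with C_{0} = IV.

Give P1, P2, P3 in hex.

P1: E(K, 0x4B) = 0xD5; 0xF4 ⊕ 0xD5 = 0x21.
P2: E(K, 0xF4) = 0x28; 0x08 ⊕ 0x28 = 0x20.
P3: E(K, 0x08) = 0xCF; 0x8F ⊕ 0xCF = 0x40.

P1 = 0x21, P2 = 0x20, P3 = 0x40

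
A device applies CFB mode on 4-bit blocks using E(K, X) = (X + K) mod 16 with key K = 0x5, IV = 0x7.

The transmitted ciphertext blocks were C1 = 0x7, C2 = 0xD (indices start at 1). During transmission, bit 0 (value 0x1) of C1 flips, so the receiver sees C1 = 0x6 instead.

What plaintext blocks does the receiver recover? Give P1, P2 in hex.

P1 = 0xA, P2 = 0x6

CFB decryption: P_i = C_i ⊕ E(K, C_{i−1}), with C_{0} = IV.
Only C1 changed, to 0x6. In CFB, a change in C_i flips the same bit in P_i and garbles P_{i+1}. Decrypting the received ciphertext:
P1: E(K, 0x7) = 0xC; 0x6 ⊕ 0xC = 0xA.
P2: E(K, 0x6) = 0xB; 0xD ⊕ 0xB = 0x6.
Blocks that differ from the original plaintext: P1, P2.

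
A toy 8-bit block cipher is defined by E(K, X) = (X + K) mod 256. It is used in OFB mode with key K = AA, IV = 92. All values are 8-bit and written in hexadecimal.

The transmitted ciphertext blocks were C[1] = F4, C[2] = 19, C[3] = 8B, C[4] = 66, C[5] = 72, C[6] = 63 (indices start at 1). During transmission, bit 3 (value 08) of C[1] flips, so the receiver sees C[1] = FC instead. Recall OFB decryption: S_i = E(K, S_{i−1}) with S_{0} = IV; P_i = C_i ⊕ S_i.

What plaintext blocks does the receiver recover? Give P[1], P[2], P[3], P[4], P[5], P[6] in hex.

P[1] = C0, P[2] = FF, P[3] = 1B, P[4] = 5C, P[5] = 96, P[6] = ED

Only C[1] changed, to FC. In OFB, a change in C_i flips the same bit in P_i only; the keystream is unaffected. Decrypting the received ciphertext:
P[1]: S = E(K, 92) = 3C; FC ⊕ 3C = C0.
P[2]: S = E(K, 3C) = E6; 19 ⊕ E6 = FF.
P[3]: S = E(K, E6) = 90; 8B ⊕ 90 = 1B.
P[4]: S = E(K, 90) = 3A; 66 ⊕ 3A = 5C.
P[5]: S = E(K, 3A) = E4; 72 ⊕ E4 = 96.
P[6]: S = E(K, E4) = 8E; 63 ⊕ 8E = ED.
Blocks that differ from the original plaintext: P[1].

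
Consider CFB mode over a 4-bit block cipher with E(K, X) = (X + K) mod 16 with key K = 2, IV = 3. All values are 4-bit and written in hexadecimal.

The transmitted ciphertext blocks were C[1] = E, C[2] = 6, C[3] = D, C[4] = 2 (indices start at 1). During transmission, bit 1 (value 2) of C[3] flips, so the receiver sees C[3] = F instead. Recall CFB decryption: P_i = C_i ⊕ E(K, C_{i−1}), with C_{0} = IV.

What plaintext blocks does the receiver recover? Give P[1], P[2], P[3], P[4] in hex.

Only C[3] changed, to F. In CFB, a change in C_i flips the same bit in P_i and garbles P_{i+1}. Decrypting the received ciphertext:
P[1]: E(K, 3) = 5; E ⊕ 5 = B.
P[2]: E(K, E) = 0; 6 ⊕ 0 = 6.
P[3]: E(K, 6) = 8; F ⊕ 8 = 7.
P[4]: E(K, F) = 1; 2 ⊕ 1 = 3.
Blocks that differ from the original plaintext: P[3], P[4].

P[1] = B, P[2] = 6, P[3] = 7, P[4] = 3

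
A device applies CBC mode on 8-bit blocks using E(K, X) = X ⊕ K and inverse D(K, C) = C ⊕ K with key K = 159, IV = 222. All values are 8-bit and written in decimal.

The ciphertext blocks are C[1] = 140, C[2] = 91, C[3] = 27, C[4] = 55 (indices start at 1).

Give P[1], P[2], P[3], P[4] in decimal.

P[1] = 205, P[2] = 72, P[3] = 223, P[4] = 179

CBC decryption: P_i = D(K, C_i) ⊕ C_{i−1}, with C_{0} = IV.
P[1]: D(K, 140) = 19; 19 ⊕ 222 = 205.
P[2]: D(K, 91) = 196; 196 ⊕ 140 = 72.
P[3]: D(K, 27) = 132; 132 ⊕ 91 = 223.
P[4]: D(K, 55) = 168; 168 ⊕ 27 = 179.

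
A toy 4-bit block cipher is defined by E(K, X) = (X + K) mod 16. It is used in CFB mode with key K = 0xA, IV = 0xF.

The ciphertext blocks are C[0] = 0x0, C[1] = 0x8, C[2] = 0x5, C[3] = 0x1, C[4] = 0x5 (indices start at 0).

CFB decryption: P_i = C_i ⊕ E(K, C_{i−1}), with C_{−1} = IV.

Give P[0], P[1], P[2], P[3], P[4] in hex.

P[0]: E(K, 0xF) = 0x9; 0x0 ⊕ 0x9 = 0x9.
P[1]: E(K, 0x0) = 0xA; 0x8 ⊕ 0xA = 0x2.
P[2]: E(K, 0x8) = 0x2; 0x5 ⊕ 0x2 = 0x7.
P[3]: E(K, 0x5) = 0xF; 0x1 ⊕ 0xF = 0xE.
P[4]: E(K, 0x1) = 0xB; 0x5 ⊕ 0xB = 0xE.

P[0] = 0x9, P[1] = 0x2, P[2] = 0x7, P[3] = 0xE, P[4] = 0xE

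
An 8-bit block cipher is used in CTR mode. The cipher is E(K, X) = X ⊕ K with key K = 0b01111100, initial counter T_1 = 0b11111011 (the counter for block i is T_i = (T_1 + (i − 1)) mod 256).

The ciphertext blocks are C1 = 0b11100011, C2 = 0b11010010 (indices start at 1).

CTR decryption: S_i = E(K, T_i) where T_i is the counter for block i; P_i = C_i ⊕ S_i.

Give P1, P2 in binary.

P1: T = 0b11111011, S = E(K, T) = 0b10000111; 0b11100011 ⊕ 0b10000111 = 0b01100100.
P2: T = 0b11111100, S = E(K, T) = 0b10000000; 0b11010010 ⊕ 0b10000000 = 0b01010010.

P1 = 0b01100100, P2 = 0b01010010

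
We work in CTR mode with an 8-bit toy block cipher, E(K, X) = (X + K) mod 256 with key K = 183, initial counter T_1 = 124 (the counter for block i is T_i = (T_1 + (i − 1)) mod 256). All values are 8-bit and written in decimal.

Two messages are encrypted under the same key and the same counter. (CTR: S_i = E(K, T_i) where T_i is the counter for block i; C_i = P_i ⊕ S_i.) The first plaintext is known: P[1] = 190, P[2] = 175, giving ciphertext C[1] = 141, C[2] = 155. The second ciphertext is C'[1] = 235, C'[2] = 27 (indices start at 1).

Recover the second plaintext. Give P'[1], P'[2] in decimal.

In CTR with a reused counter, both messages share the same keystream S_i, so C_i ⊕ C'_i = P_i ⊕ P'_i and thus P'_i = P_i ⊕ C_i ⊕ C'_i.
P'[1]: 190 ⊕ 141 ⊕ 235 = 216.
P'[2]: 175 ⊕ 155 ⊕ 27 = 47.

P'[1] = 216, P'[2] = 47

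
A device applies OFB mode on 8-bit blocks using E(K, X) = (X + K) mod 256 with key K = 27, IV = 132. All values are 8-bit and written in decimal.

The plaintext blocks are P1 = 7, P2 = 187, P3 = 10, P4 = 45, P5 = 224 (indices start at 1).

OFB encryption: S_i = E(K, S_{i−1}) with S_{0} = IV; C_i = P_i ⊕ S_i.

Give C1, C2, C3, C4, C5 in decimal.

C1 = 152, C2 = 1, C3 = 223, C4 = 221, C5 = 235

C1: S = E(K, 132) = 159; 7 ⊕ 159 = 152.
C2: S = E(K, 159) = 186; 187 ⊕ 186 = 1.
C3: S = E(K, 186) = 213; 10 ⊕ 213 = 223.
C4: S = E(K, 213) = 240; 45 ⊕ 240 = 221.
C5: S = E(K, 240) = 11; 224 ⊕ 11 = 235.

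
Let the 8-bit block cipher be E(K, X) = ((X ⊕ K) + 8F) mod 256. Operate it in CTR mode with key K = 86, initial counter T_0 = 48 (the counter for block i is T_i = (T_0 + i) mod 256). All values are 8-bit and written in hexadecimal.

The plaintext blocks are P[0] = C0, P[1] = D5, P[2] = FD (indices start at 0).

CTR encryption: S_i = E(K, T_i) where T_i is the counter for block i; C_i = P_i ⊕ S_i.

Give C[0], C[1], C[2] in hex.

C[0]: T = 48, S = E(K, T) = 5D; C0 ⊕ 5D = 9D.
C[1]: T = 49, S = E(K, T) = 5E; D5 ⊕ 5E = 8B.
C[2]: T = 4A, S = E(K, T) = 5B; FD ⊕ 5B = A6.

C[0] = 9D, C[1] = 8B, C[2] = A6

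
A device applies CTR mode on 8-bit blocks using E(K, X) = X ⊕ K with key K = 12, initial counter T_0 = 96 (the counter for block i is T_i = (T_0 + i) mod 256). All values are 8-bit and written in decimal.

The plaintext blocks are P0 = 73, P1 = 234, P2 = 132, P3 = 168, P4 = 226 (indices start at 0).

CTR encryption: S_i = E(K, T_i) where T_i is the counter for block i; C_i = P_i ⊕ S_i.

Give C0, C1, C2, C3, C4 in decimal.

C0: T = 96, S = E(K, T) = 108; 73 ⊕ 108 = 37.
C1: T = 97, S = E(K, T) = 109; 234 ⊕ 109 = 135.
C2: T = 98, S = E(K, T) = 110; 132 ⊕ 110 = 234.
C3: T = 99, S = E(K, T) = 111; 168 ⊕ 111 = 199.
C4: T = 100, S = E(K, T) = 104; 226 ⊕ 104 = 138.

C0 = 37, C1 = 135, C2 = 234, C3 = 199, C4 = 138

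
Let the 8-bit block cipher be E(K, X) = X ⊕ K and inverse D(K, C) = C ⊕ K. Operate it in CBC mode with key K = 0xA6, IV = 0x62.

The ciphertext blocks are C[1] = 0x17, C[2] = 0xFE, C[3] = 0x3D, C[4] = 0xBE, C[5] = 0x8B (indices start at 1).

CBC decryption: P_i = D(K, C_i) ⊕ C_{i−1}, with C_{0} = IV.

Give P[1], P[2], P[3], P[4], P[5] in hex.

P[1]: D(K, 0x17) = 0xB1; 0xB1 ⊕ 0x62 = 0xD3.
P[2]: D(K, 0xFE) = 0x58; 0x58 ⊕ 0x17 = 0x4F.
P[3]: D(K, 0x3D) = 0x9B; 0x9B ⊕ 0xFE = 0x65.
P[4]: D(K, 0xBE) = 0x18; 0x18 ⊕ 0x3D = 0x25.
P[5]: D(K, 0x8B) = 0x2D; 0x2D ⊕ 0xBE = 0x93.

P[1] = 0xD3, P[2] = 0x4F, P[3] = 0x65, P[4] = 0x25, P[5] = 0x93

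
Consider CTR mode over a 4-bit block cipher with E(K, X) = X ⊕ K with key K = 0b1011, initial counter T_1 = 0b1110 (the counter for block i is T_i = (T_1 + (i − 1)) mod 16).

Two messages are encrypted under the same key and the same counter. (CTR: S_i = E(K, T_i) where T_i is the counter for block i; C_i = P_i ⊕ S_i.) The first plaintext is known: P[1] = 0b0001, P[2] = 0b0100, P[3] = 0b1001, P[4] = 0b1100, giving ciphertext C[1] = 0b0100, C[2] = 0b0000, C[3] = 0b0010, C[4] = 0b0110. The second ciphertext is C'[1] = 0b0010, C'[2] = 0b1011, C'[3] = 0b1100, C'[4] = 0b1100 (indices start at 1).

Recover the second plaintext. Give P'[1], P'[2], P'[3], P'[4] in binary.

P'[1] = 0b0111, P'[2] = 0b1111, P'[3] = 0b0111, P'[4] = 0b0110

In CTR with a reused counter, both messages share the same keystream S_i, so C_i ⊕ C'_i = P_i ⊕ P'_i and thus P'_i = P_i ⊕ C_i ⊕ C'_i.
P'[1]: 0b0001 ⊕ 0b0100 ⊕ 0b0010 = 0b0111.
P'[2]: 0b0100 ⊕ 0b0000 ⊕ 0b1011 = 0b1111.
P'[3]: 0b1001 ⊕ 0b0010 ⊕ 0b1100 = 0b0111.
P'[4]: 0b1100 ⊕ 0b0110 ⊕ 0b1100 = 0b0110.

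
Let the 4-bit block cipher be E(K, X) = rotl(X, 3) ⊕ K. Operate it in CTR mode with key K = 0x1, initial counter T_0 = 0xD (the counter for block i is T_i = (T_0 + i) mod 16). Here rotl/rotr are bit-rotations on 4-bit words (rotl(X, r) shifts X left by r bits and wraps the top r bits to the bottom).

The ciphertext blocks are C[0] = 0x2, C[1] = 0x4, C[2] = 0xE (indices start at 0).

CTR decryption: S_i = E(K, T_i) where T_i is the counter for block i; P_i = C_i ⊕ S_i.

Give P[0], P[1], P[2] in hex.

P[0]: T = 0xD, S = E(K, T) = 0xF; 0x2 ⊕ 0xF = 0xD.
P[1]: T = 0xE, S = E(K, T) = 0x6; 0x4 ⊕ 0x6 = 0x2.
P[2]: T = 0xF, S = E(K, T) = 0xE; 0xE ⊕ 0xE = 0x0.

P[0] = 0xD, P[1] = 0x2, P[2] = 0x0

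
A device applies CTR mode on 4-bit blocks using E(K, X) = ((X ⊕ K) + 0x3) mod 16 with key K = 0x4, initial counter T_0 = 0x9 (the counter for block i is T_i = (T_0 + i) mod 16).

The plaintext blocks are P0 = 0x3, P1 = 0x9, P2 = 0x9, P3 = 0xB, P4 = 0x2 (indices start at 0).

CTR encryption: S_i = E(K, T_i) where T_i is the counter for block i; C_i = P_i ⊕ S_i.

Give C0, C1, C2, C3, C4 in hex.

C0 = 0x3, C1 = 0x8, C2 = 0xB, C3 = 0x0, C4 = 0xE

C0: T = 0x9, S = E(K, T) = 0x0; 0x3 ⊕ 0x0 = 0x3.
C1: T = 0xA, S = E(K, T) = 0x1; 0x9 ⊕ 0x1 = 0x8.
C2: T = 0xB, S = E(K, T) = 0x2; 0x9 ⊕ 0x2 = 0xB.
C3: T = 0xC, S = E(K, T) = 0xB; 0xB ⊕ 0xB = 0x0.
C4: T = 0xD, S = E(K, T) = 0xC; 0x2 ⊕ 0xC = 0xE.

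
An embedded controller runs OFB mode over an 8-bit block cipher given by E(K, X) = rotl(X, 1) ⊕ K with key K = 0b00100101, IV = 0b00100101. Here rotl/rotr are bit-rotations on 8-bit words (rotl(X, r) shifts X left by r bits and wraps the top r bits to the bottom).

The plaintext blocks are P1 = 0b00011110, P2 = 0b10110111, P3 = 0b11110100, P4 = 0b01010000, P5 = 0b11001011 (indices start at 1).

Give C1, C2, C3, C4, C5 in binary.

OFB encryption: S_i = E(K, S_{i−1}) with S_{0} = IV; C_i = P_i ⊕ S_i.
C1: S = E(K, 0b00100101) = 0b01101111; 0b00011110 ⊕ 0b01101111 = 0b01110001.
C2: S = E(K, 0b01101111) = 0b11111011; 0b10110111 ⊕ 0b11111011 = 0b01001100.
C3: S = E(K, 0b11111011) = 0b11010010; 0b11110100 ⊕ 0b11010010 = 0b00100110.
C4: S = E(K, 0b11010010) = 0b10000000; 0b01010000 ⊕ 0b10000000 = 0b11010000.
C5: S = E(K, 0b10000000) = 0b00100100; 0b11001011 ⊕ 0b00100100 = 0b11101111.

C1 = 0b01110001, C2 = 0b01001100, C3 = 0b00100110, C4 = 0b11010000, C5 = 0b11101111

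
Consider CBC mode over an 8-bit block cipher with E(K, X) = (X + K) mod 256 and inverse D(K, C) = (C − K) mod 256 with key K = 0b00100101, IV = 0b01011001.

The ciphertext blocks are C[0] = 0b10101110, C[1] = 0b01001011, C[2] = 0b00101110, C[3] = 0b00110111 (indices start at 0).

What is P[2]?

P[2] = 0b01000010

CBC decryption: P_i = D(K, C_i) ⊕ C_{i−1}, with C_{−1} = IV.
P[2]: D(K, 0b00101110) = 0b00001001; 0b00001001 ⊕ 0b01001011 = 0b01000010.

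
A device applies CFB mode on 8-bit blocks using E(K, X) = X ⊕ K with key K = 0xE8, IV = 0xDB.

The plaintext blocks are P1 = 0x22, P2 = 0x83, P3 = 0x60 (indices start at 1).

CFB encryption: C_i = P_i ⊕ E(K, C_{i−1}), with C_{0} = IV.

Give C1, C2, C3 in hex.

C1 = 0x11, C2 = 0x7A, C3 = 0xF2

C1: E(K, 0xDB) = 0x33; 0x22 ⊕ 0x33 = 0x11.
C2: E(K, 0x11) = 0xF9; 0x83 ⊕ 0xF9 = 0x7A.
C3: E(K, 0x7A) = 0x92; 0x60 ⊕ 0x92 = 0xF2.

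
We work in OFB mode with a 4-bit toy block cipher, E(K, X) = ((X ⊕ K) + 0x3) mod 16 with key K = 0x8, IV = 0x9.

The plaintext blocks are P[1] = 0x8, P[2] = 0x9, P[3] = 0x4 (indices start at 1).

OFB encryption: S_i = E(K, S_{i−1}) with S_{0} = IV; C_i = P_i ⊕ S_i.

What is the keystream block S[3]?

0xA

C[1]: S = E(K, 0x9) = 0x4; 0x8 ⊕ 0x4 = 0xC.
C[2]: S = E(K, 0x4) = 0xF; 0x9 ⊕ 0xF = 0x6.
C[3]: S = E(K, 0xF) = 0xA; 0x4 ⊕ 0xA = 0xE.
So S[3] = 0xA.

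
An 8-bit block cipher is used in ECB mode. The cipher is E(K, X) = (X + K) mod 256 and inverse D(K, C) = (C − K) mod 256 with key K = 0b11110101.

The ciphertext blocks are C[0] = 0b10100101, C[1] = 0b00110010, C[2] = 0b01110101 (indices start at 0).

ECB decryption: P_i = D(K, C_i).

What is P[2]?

P[2]: D(K, 0b01110101) = 0b10000000.

P[2] = 0b10000000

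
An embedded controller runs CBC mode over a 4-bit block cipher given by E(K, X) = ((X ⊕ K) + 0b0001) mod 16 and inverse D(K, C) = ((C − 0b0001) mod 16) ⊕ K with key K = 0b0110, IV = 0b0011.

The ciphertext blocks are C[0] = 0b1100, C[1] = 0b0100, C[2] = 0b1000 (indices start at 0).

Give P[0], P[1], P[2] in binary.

P[0] = 0b1110, P[1] = 0b1001, P[2] = 0b0101

CBC decryption: P_i = D(K, C_i) ⊕ C_{i−1}, with C_{−1} = IV.
P[0]: D(K, 0b1100) = 0b1101; 0b1101 ⊕ 0b0011 = 0b1110.
P[1]: D(K, 0b0100) = 0b0101; 0b0101 ⊕ 0b1100 = 0b1001.
P[2]: D(K, 0b1000) = 0b0001; 0b0001 ⊕ 0b0100 = 0b0101.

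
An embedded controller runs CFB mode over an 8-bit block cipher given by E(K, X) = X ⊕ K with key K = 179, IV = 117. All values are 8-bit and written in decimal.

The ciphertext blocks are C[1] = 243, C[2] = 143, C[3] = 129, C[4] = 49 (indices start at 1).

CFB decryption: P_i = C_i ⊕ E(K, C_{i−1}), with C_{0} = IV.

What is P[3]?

P[3]: E(K, 143) = 60; 129 ⊕ 60 = 189.

P[3] = 189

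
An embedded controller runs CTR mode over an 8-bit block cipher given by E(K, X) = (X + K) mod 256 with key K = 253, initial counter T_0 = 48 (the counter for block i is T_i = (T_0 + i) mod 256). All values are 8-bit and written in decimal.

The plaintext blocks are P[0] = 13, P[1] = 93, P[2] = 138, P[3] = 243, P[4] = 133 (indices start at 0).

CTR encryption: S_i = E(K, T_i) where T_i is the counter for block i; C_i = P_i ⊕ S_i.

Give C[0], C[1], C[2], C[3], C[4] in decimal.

C[0]: T = 48, S = E(K, T) = 45; 13 ⊕ 45 = 32.
C[1]: T = 49, S = E(K, T) = 46; 93 ⊕ 46 = 115.
C[2]: T = 50, S = E(K, T) = 47; 138 ⊕ 47 = 165.
C[3]: T = 51, S = E(K, T) = 48; 243 ⊕ 48 = 195.
C[4]: T = 52, S = E(K, T) = 49; 133 ⊕ 49 = 180.

C[0] = 32, C[1] = 115, C[2] = 165, C[3] = 195, C[4] = 180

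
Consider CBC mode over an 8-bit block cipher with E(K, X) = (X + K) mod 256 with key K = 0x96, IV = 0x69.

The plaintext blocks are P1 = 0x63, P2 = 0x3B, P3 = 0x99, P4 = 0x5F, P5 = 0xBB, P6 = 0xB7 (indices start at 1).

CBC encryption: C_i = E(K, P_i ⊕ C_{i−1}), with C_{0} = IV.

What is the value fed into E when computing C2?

0x9B

C1: P1 ⊕ 0x69 = 0x0A; E(K, 0x0A) = 0xA0.
C2: P2 ⊕ 0xA0 = 0x9B; E(K, 0x9B) = 0x31.
So the input to E for block 2 is 0x9B.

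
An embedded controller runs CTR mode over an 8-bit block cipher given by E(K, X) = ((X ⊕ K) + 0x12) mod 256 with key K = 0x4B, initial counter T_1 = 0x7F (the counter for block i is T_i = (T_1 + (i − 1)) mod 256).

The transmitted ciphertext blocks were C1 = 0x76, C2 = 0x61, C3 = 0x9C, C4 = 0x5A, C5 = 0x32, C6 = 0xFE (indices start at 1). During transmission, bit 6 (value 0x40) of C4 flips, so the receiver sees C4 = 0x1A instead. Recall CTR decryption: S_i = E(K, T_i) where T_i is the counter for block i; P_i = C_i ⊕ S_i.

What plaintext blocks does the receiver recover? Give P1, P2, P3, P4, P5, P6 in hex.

P1 = 0x30, P2 = 0xBC, P3 = 0x40, P4 = 0xC1, P5 = 0xE8, P6 = 0x1F

Only C4 changed, to 0x1A. In CTR, a change in C_i flips the same bit in P_i only; the keystream is unaffected. Decrypting the received ciphertext:
P1: T = 0x7F, S = E(K, T) = 0x46; 0x76 ⊕ 0x46 = 0x30.
P2: T = 0x80, S = E(K, T) = 0xDD; 0x61 ⊕ 0xDD = 0xBC.
P3: T = 0x81, S = E(K, T) = 0xDC; 0x9C ⊕ 0xDC = 0x40.
P4: T = 0x82, S = E(K, T) = 0xDB; 0x1A ⊕ 0xDB = 0xC1.
P5: T = 0x83, S = E(K, T) = 0xDA; 0x32 ⊕ 0xDA = 0xE8.
P6: T = 0x84, S = E(K, T) = 0xE1; 0xFE ⊕ 0xE1 = 0x1F.
Blocks that differ from the original plaintext: P4.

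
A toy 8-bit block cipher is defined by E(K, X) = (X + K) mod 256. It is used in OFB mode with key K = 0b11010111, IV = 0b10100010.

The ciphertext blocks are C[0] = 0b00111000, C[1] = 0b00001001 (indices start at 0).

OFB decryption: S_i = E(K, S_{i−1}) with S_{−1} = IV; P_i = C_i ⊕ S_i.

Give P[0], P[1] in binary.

P[0] = 0b01000001, P[1] = 0b01011001

P[0]: S = E(K, 0b10100010) = 0b01111001; 0b00111000 ⊕ 0b01111001 = 0b01000001.
P[1]: S = E(K, 0b01111001) = 0b01010000; 0b00001001 ⊕ 0b01010000 = 0b01011001.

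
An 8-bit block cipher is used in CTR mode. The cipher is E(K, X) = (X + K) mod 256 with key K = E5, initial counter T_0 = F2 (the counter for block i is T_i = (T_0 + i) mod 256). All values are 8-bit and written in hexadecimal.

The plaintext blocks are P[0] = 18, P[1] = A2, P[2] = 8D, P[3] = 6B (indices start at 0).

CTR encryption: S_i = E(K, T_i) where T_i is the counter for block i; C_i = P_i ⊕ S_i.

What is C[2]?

C[0]: T = F2, S = E(K, T) = D7; 18 ⊕ D7 = CF.
C[1]: T = F3, S = E(K, T) = D8; A2 ⊕ D8 = 7A.
C[2]: T = F4, S = E(K, T) = D9; 8D ⊕ D9 = 54.

C[2] = 54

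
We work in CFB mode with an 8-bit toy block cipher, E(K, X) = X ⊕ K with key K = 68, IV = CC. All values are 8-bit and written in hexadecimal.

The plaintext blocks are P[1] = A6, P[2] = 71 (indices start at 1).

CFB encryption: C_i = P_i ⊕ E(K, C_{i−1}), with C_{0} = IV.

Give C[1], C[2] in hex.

C[1]: E(K, CC) = A4; A6 ⊕ A4 = 02.
C[2]: E(K, 02) = 6A; 71 ⊕ 6A = 1B.

C[1] = 02, C[2] = 1B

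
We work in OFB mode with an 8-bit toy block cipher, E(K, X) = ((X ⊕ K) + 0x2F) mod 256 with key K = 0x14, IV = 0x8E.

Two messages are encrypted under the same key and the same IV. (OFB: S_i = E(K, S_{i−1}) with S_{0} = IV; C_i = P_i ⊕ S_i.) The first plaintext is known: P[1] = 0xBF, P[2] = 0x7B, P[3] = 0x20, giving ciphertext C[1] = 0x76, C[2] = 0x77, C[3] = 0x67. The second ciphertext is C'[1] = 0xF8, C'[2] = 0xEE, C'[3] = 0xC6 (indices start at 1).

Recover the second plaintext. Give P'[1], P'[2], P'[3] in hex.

P'[1] = 0x31, P'[2] = 0xE2, P'[3] = 0x81

In OFB with a reused IV, both messages share the same keystream S_i, so C_i ⊕ C'_i = P_i ⊕ P'_i and thus P'_i = P_i ⊕ C_i ⊕ C'_i.
P'[1]: 0xBF ⊕ 0x76 ⊕ 0xF8 = 0x31.
P'[2]: 0x7B ⊕ 0x77 ⊕ 0xEE = 0xE2.
P'[3]: 0x20 ⊕ 0x67 ⊕ 0xC6 = 0x81.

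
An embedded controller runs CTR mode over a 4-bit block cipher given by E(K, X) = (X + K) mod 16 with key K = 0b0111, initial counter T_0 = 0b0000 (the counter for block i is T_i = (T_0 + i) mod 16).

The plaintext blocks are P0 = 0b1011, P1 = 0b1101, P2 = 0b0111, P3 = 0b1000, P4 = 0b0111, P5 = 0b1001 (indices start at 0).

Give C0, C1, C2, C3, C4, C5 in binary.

CTR encryption: S_i = E(K, T_i) where T_i is the counter for block i; C_i = P_i ⊕ S_i.
C0: T = 0b0000, S = E(K, T) = 0b0111; 0b1011 ⊕ 0b0111 = 0b1100.
C1: T = 0b0001, S = E(K, T) = 0b1000; 0b1101 ⊕ 0b1000 = 0b0101.
C2: T = 0b0010, S = E(K, T) = 0b1001; 0b0111 ⊕ 0b1001 = 0b1110.
C3: T = 0b0011, S = E(K, T) = 0b1010; 0b1000 ⊕ 0b1010 = 0b0010.
C4: T = 0b0100, S = E(K, T) = 0b1011; 0b0111 ⊕ 0b1011 = 0b1100.
C5: T = 0b0101, S = E(K, T) = 0b1100; 0b1001 ⊕ 0b1100 = 0b0101.

C0 = 0b1100, C1 = 0b0101, C2 = 0b1110, C3 = 0b0010, C4 = 0b1100, C5 = 0b0101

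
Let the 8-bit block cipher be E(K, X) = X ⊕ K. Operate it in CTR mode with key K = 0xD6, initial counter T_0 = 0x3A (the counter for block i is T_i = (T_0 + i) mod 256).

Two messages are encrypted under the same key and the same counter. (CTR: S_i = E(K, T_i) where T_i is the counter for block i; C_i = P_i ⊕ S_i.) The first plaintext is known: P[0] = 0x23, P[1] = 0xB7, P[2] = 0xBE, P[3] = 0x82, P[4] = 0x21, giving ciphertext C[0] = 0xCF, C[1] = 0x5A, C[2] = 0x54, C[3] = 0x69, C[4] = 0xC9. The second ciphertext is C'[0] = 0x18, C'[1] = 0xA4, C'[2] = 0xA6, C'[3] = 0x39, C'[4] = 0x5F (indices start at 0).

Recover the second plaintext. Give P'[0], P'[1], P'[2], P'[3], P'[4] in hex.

In CTR with a reused counter, both messages share the same keystream S_i, so C_i ⊕ C'_i = P_i ⊕ P'_i and thus P'_i = P_i ⊕ C_i ⊕ C'_i.
P'[0]: 0x23 ⊕ 0xCF ⊕ 0x18 = 0xF4.
P'[1]: 0xB7 ⊕ 0x5A ⊕ 0xA4 = 0x49.
P'[2]: 0xBE ⊕ 0x54 ⊕ 0xA6 = 0x4C.
P'[3]: 0x82 ⊕ 0x69 ⊕ 0x39 = 0xD2.
P'[4]: 0x21 ⊕ 0xC9 ⊕ 0x5F = 0xB7.

P'[0] = 0xF4, P'[1] = 0x49, P'[2] = 0x4C, P'[3] = 0xD2, P'[4] = 0xB7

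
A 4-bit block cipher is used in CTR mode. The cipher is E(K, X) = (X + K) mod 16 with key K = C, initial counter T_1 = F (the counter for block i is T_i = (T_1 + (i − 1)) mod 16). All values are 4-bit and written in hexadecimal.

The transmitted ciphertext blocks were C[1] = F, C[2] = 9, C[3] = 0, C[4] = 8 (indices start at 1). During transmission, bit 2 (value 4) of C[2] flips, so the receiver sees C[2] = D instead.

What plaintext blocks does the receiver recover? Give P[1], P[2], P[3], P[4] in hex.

P[1] = 4, P[2] = 1, P[3] = D, P[4] = 6

CTR decryption: S_i = E(K, T_i) where T_i is the counter for block i; P_i = C_i ⊕ S_i.
Only C[2] changed, to D. In CTR, a change in C_i flips the same bit in P_i only; the keystream is unaffected. Decrypting the received ciphertext:
P[1]: T = F, S = E(K, T) = B; F ⊕ B = 4.
P[2]: T = 0, S = E(K, T) = C; D ⊕ C = 1.
P[3]: T = 1, S = E(K, T) = D; 0 ⊕ D = D.
P[4]: T = 2, S = E(K, T) = E; 8 ⊕ E = 6.
Blocks that differ from the original plaintext: P[2].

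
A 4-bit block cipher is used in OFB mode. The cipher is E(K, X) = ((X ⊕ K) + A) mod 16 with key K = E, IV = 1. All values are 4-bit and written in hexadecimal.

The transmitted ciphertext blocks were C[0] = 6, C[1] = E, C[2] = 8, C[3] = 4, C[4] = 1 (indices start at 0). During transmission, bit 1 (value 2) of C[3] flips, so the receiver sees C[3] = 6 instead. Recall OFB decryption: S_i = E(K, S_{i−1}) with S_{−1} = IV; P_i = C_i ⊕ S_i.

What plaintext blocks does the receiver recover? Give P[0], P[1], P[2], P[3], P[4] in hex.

Only C[3] changed, to 6. In OFB, a change in C_i flips the same bit in P_i only; the keystream is unaffected. Decrypting the received ciphertext:
P[0]: S = E(K, 1) = 9; 6 ⊕ 9 = F.
P[1]: S = E(K, 9) = 1; E ⊕ 1 = F.
P[2]: S = E(K, 1) = 9; 8 ⊕ 9 = 1.
P[3]: S = E(K, 9) = 1; 6 ⊕ 1 = 7.
P[4]: S = E(K, 1) = 9; 1 ⊕ 9 = 8.
Blocks that differ from the original plaintext: P[3].

P[0] = F, P[1] = F, P[2] = 1, P[3] = 7, P[4] = 8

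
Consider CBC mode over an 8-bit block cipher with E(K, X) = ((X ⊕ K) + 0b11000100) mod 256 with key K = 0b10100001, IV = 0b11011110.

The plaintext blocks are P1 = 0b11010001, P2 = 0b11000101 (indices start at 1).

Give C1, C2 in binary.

CBC encryption: C_i = E(K, P_i ⊕ C_{i−1}), with C_{0} = IV.
C1: P1 ⊕ 0b11011110 = 0b00001111; E(K, 0b00001111) = 0b01110010.
C2: P2 ⊕ 0b01110010 = 0b10110111; E(K, 0b10110111) = 0b11011010.

C1 = 0b01110010, C2 = 0b11011010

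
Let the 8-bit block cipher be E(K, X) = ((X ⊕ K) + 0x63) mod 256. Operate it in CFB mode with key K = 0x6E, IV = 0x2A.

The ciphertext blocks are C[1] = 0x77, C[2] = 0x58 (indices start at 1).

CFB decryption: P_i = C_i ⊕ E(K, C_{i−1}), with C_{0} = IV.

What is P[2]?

P[2] = 0x24

P[2]: E(K, 0x77) = 0x7C; 0x58 ⊕ 0x7C = 0x24.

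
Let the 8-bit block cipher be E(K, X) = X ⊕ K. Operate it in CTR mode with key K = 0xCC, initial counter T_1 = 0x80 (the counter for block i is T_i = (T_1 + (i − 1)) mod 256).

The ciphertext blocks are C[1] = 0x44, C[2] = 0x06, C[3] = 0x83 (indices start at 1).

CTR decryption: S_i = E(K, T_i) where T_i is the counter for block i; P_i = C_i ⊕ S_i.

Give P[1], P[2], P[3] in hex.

P[1]: T = 0x80, S = E(K, T) = 0x4C; 0x44 ⊕ 0x4C = 0x08.
P[2]: T = 0x81, S = E(K, T) = 0x4D; 0x06 ⊕ 0x4D = 0x4B.
P[3]: T = 0x82, S = E(K, T) = 0x4E; 0x83 ⊕ 0x4E = 0xCD.

P[1] = 0x08, P[2] = 0x4B, P[3] = 0xCD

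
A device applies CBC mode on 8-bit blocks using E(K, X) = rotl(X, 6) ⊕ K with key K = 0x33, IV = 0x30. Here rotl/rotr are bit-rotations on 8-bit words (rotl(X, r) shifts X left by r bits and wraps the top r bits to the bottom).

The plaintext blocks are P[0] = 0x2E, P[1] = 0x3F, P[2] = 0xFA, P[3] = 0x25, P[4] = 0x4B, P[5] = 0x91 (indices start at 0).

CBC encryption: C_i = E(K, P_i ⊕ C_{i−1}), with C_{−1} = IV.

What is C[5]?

C[5] = 0x6F

C[0]: P[0] ⊕ 0x30 = 0x1E; E(K, 0x1E) = 0xB4.
C[1]: P[1] ⊕ 0xB4 = 0x8B; E(K, 0x8B) = 0xD1.
C[2]: P[2] ⊕ 0xD1 = 0x2B; E(K, 0x2B) = 0xF9.
C[3]: P[3] ⊕ 0xF9 = 0xDC; E(K, 0xDC) = 0x04.
C[4]: P[4] ⊕ 0x04 = 0x4F; E(K, 0x4F) = 0xE0.
C[5]: P[5] ⊕ 0xE0 = 0x71; E(K, 0x71) = 0x6F.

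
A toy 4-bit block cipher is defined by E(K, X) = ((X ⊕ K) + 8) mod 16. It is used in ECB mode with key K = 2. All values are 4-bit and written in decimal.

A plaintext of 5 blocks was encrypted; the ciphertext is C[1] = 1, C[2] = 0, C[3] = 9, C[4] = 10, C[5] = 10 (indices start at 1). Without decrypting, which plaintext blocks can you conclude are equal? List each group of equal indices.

ECB encrypts each block independently with the same key, so equal ciphertext blocks imply equal plaintext blocks.
C[4] = C[5] = 10, so P[4] = P[5].

P[4] = P[5]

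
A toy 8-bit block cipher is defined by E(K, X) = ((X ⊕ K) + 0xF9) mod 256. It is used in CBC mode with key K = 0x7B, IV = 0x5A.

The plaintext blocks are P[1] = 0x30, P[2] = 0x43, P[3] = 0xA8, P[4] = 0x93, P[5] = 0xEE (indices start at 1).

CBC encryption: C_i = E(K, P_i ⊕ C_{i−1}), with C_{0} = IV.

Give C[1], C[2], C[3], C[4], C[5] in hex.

C[1]: P[1] ⊕ 0x5A = 0x6A; E(K, 0x6A) = 0x0A.
C[2]: P[2] ⊕ 0x0A = 0x49; E(K, 0x49) = 0x2B.
C[3]: P[3] ⊕ 0x2B = 0x83; E(K, 0x83) = 0xF1.
C[4]: P[4] ⊕ 0xF1 = 0x62; E(K, 0x62) = 0x12.
C[5]: P[5] ⊕ 0x12 = 0xFC; E(K, 0xFC) = 0x80.

C[1] = 0x0A, C[2] = 0x2B, C[3] = 0xF1, C[4] = 0x12, C[5] = 0x80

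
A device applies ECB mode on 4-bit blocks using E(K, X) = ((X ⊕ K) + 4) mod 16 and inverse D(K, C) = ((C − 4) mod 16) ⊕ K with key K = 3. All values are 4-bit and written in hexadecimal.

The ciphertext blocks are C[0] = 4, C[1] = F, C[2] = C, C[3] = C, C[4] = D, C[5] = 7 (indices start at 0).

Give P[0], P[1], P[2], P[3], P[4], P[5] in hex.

ECB decryption: P_i = D(K, C_i).
P[0]: D(K, 4) = 3.
P[1]: D(K, F) = 8.
P[2]: D(K, C) = B.
P[3]: D(K, C) = B.
P[4]: D(K, D) = A.
P[5]: D(K, 7) = 0.

P[0] = 3, P[1] = 8, P[2] = B, P[3] = B, P[4] = A, P[5] = 0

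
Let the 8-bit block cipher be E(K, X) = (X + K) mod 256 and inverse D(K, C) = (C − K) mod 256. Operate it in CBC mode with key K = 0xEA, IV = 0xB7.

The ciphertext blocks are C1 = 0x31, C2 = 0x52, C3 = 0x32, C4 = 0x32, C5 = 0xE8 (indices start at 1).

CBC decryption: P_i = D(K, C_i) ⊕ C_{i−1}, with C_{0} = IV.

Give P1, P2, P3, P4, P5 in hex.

P1: D(K, 0x31) = 0x47; 0x47 ⊕ 0xB7 = 0xF0.
P2: D(K, 0x52) = 0x68; 0x68 ⊕ 0x31 = 0x59.
P3: D(K, 0x32) = 0x48; 0x48 ⊕ 0x52 = 0x1A.
P4: D(K, 0x32) = 0x48; 0x48 ⊕ 0x32 = 0x7A.
P5: D(K, 0xE8) = 0xFE; 0xFE ⊕ 0x32 = 0xCC.

P1 = 0xF0, P2 = 0x59, P3 = 0x1A, P4 = 0x7A, P5 = 0xCC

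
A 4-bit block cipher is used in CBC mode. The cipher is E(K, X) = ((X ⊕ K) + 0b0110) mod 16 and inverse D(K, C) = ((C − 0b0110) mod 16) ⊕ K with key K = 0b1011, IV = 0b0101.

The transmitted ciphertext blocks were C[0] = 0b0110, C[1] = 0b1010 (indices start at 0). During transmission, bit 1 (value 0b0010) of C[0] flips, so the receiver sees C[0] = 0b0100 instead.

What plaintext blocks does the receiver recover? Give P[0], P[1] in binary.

P[0] = 0b0000, P[1] = 0b1011

CBC decryption: P_i = D(K, C_i) ⊕ C_{i−1}, with C_{−1} = IV.
Only C[0] changed, to 0b0100. In CBC, a change in C_i garbles P_i and flips the same bit in P_{i+1}. Decrypting the received ciphertext:
P[0]: D(K, 0b0100) = 0b0101; 0b0101 ⊕ 0b0101 = 0b0000.
P[1]: D(K, 0b1010) = 0b1111; 0b1111 ⊕ 0b0100 = 0b1011.
Blocks that differ from the original plaintext: P[0], P[1].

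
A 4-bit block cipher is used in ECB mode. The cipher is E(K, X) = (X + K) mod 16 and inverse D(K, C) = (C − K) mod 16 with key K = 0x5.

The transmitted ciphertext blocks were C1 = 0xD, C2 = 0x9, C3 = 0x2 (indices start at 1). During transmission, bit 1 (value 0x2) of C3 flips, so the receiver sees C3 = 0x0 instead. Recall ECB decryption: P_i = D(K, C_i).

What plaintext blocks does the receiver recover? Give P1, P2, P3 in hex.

Only C3 changed, to 0x0. In ECB, a change in C_i affects only P_i. Decrypting the received ciphertext:
P1: D(K, 0xD) = 0x8.
P2: D(K, 0x9) = 0x4.
P3: D(K, 0x0) = 0xB.
Blocks that differ from the original plaintext: P3.

P1 = 0x8, P2 = 0x4, P3 = 0xB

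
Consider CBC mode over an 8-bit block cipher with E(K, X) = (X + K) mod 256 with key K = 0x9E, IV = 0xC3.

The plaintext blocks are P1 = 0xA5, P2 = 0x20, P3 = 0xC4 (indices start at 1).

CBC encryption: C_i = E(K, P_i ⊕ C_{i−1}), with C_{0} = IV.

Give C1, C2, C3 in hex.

C1: P1 ⊕ 0xC3 = 0x66; E(K, 0x66) = 0x04.
C2: P2 ⊕ 0x04 = 0x24; E(K, 0x24) = 0xC2.
C3: P3 ⊕ 0xC2 = 0x06; E(K, 0x06) = 0xA4.

C1 = 0x04, C2 = 0xC2, C3 = 0xA4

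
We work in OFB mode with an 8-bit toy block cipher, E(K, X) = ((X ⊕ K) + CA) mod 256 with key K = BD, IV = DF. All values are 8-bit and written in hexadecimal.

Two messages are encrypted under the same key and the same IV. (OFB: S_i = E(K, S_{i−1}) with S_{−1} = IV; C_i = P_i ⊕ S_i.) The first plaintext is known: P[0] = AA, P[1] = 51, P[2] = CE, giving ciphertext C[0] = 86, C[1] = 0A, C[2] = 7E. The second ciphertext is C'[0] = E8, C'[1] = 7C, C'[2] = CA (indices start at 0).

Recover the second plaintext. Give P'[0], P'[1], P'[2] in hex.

In OFB with a reused IV, both messages share the same keystream S_i, so C_i ⊕ C'_i = P_i ⊕ P'_i and thus P'_i = P_i ⊕ C_i ⊕ C'_i.
P'[0]: AA ⊕ 86 ⊕ E8 = C4.
P'[1]: 51 ⊕ 0A ⊕ 7C = 27.
P'[2]: CE ⊕ 7E ⊕ CA = 7A.

P'[0] = C4, P'[1] = 27, P'[2] = 7A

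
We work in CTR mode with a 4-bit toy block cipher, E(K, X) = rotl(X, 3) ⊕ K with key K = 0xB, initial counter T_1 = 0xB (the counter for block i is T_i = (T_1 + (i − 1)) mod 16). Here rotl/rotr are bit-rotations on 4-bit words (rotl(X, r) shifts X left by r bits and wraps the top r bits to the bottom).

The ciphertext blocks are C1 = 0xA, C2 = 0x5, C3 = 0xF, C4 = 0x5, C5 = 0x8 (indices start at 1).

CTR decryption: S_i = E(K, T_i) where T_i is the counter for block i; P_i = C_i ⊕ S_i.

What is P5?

P5 = 0xC

P5: T = 0xF, S = E(K, T) = 0x4; 0x8 ⊕ 0x4 = 0xC.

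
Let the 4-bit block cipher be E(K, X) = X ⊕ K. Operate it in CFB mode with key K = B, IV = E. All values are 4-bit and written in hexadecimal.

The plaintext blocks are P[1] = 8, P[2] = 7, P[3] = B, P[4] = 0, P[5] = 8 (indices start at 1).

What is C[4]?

CFB encryption: C_i = P_i ⊕ E(K, C_{i−1}), with C_{0} = IV.
C[1]: E(K, E) = 5; 8 ⊕ 5 = D.
C[2]: E(K, D) = 6; 7 ⊕ 6 = 1.
C[3]: E(K, 1) = A; B ⊕ A = 1.
C[4]: E(K, 1) = A; 0 ⊕ A = A.

C[4] = A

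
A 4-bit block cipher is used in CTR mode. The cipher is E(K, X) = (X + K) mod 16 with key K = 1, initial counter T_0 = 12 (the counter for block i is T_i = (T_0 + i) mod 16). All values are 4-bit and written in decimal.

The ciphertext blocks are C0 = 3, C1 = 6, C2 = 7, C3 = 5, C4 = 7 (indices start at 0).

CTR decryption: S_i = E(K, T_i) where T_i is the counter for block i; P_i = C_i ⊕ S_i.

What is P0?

P0 = 14

P0: T = 12, S = E(K, T) = 13; 3 ⊕ 13 = 14.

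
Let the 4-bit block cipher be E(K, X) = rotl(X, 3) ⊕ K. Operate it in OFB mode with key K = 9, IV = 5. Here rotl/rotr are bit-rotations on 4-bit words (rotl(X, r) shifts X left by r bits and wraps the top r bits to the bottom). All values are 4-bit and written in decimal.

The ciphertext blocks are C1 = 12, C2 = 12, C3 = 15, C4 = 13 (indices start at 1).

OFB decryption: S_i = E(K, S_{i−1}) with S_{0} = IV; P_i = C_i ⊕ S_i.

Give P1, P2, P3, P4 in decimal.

P1 = 15, P2 = 12, P3 = 6, P4 = 8

P1: S = E(K, 5) = 3; 12 ⊕ 3 = 15.
P2: S = E(K, 3) = 0; 12 ⊕ 0 = 12.
P3: S = E(K, 0) = 9; 15 ⊕ 9 = 6.
P4: S = E(K, 9) = 5; 13 ⊕ 5 = 8.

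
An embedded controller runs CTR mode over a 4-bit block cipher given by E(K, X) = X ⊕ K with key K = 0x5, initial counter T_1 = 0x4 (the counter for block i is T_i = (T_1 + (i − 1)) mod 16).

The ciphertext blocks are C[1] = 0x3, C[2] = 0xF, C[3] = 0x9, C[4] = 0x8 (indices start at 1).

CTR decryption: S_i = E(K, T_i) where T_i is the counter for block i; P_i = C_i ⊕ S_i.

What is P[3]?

P[3]: T = 0x6, S = E(K, T) = 0x3; 0x9 ⊕ 0x3 = 0xA.

P[3] = 0xA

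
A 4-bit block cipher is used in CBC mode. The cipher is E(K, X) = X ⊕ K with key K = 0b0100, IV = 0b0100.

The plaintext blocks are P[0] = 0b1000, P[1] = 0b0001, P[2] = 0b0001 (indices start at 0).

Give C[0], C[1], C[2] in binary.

CBC encryption: C_i = E(K, P_i ⊕ C_{i−1}), with C_{−1} = IV.
C[0]: P[0] ⊕ 0b0100 = 0b1100; E(K, 0b1100) = 0b1000.
C[1]: P[1] ⊕ 0b1000 = 0b1001; E(K, 0b1001) = 0b1101.
C[2]: P[2] ⊕ 0b1101 = 0b1100; E(K, 0b1100) = 0b1000.

C[0] = 0b1000, C[1] = 0b1101, C[2] = 0b1000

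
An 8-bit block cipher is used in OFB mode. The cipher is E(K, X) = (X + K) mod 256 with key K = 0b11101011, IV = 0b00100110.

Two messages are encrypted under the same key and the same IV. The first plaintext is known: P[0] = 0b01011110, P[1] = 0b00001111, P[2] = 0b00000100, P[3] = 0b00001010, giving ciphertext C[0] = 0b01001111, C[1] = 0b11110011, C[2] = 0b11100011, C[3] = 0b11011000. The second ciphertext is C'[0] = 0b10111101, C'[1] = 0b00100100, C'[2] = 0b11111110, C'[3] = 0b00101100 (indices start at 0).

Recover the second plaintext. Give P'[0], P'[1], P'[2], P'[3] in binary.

In OFB with a reused IV, both messages share the same keystream S_i, so C_i ⊕ C'_i = P_i ⊕ P'_i and thus P'_i = P_i ⊕ C_i ⊕ C'_i.
P'[0]: 0b01011110 ⊕ 0b01001111 ⊕ 0b10111101 = 0b10101100.
P'[1]: 0b00001111 ⊕ 0b11110011 ⊕ 0b00100100 = 0b11011000.
P'[2]: 0b00000100 ⊕ 0b11100011 ⊕ 0b11111110 = 0b00011001.
P'[3]: 0b00001010 ⊕ 0b11011000 ⊕ 0b00101100 = 0b11111110.

P'[0] = 0b10101100, P'[1] = 0b11011000, P'[2] = 0b00011001, P'[3] = 0b11111110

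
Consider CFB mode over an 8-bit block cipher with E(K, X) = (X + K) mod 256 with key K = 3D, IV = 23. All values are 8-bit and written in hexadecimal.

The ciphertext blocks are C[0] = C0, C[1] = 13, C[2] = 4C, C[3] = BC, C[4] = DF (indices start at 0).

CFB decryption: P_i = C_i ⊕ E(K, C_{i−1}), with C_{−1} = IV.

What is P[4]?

P[4]: E(K, BC) = F9; DF ⊕ F9 = 26.

P[4] = 26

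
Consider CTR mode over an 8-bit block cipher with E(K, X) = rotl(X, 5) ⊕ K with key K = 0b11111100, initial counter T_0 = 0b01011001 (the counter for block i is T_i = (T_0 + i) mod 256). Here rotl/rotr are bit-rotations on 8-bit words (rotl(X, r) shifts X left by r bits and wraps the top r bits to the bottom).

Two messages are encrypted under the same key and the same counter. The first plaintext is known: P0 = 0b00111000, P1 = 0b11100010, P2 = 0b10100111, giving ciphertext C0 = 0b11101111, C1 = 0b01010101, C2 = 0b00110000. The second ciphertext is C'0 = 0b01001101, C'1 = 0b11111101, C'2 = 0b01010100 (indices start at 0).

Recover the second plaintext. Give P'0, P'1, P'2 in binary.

P'0 = 0b10011010, P'1 = 0b01001010, P'2 = 0b11000011

In CTR with a reused counter, both messages share the same keystream S_i, so C_i ⊕ C'_i = P_i ⊕ P'_i and thus P'_i = P_i ⊕ C_i ⊕ C'_i.
P'0: 0b00111000 ⊕ 0b11101111 ⊕ 0b01001101 = 0b10011010.
P'1: 0b11100010 ⊕ 0b01010101 ⊕ 0b11111101 = 0b01001010.
P'2: 0b10100111 ⊕ 0b00110000 ⊕ 0b01010100 = 0b11000011.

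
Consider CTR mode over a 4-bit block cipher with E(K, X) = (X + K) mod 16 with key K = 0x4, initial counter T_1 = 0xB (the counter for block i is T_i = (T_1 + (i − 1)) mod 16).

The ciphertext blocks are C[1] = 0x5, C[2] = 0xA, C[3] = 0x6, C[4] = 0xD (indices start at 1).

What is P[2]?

CTR decryption: S_i = E(K, T_i) where T_i is the counter for block i; P_i = C_i ⊕ S_i.
P[2]: T = 0xC, S = E(K, T) = 0x0; 0xA ⊕ 0x0 = 0xA.

P[2] = 0xA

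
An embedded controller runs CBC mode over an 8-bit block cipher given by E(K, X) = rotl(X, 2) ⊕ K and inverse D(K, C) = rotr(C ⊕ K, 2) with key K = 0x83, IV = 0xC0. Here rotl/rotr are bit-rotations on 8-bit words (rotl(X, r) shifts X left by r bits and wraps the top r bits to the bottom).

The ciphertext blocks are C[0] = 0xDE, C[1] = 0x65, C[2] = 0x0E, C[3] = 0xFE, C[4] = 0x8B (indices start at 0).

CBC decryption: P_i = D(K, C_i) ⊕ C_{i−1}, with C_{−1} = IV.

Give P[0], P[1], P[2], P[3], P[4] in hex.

P[0]: D(K, 0xDE) = 0x57; 0x57 ⊕ 0xC0 = 0x97.
P[1]: D(K, 0x65) = 0xB9; 0xB9 ⊕ 0xDE = 0x67.
P[2]: D(K, 0x0E) = 0x63; 0x63 ⊕ 0x65 = 0x06.
P[3]: D(K, 0xFE) = 0x5F; 0x5F ⊕ 0x0E = 0x51.
P[4]: D(K, 0x8B) = 0x02; 0x02 ⊕ 0xFE = 0xFC.

P[0] = 0x97, P[1] = 0x67, P[2] = 0x06, P[3] = 0x51, P[4] = 0xFC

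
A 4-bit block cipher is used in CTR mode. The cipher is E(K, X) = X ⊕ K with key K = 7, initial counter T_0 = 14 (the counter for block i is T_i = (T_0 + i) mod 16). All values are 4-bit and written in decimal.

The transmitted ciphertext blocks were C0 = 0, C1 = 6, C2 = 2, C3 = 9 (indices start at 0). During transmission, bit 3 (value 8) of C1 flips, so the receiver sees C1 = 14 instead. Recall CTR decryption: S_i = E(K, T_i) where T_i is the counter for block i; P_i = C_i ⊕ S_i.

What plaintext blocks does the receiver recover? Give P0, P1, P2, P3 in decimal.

Only C1 changed, to 14. In CTR, a change in C_i flips the same bit in P_i only; the keystream is unaffected. Decrypting the received ciphertext:
P0: T = 14, S = E(K, T) = 9; 0 ⊕ 9 = 9.
P1: T = 15, S = E(K, T) = 8; 14 ⊕ 8 = 6.
P2: T = 0, S = E(K, T) = 7; 2 ⊕ 7 = 5.
P3: T = 1, S = E(K, T) = 6; 9 ⊕ 6 = 15.
Blocks that differ from the original plaintext: P1.

P0 = 9, P1 = 6, P2 = 5, P3 = 15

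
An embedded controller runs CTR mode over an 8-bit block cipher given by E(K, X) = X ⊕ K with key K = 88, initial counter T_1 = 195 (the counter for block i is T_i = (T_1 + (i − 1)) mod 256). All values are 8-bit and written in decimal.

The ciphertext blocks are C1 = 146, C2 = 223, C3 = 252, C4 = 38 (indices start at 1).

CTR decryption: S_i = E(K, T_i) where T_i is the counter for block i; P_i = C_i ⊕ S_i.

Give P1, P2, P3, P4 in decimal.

P1 = 9, P2 = 67, P3 = 97, P4 = 184

P1: T = 195, S = E(K, T) = 155; 146 ⊕ 155 = 9.
P2: T = 196, S = E(K, T) = 156; 223 ⊕ 156 = 67.
P3: T = 197, S = E(K, T) = 157; 252 ⊕ 157 = 97.
P4: T = 198, S = E(K, T) = 158; 38 ⊕ 158 = 184.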